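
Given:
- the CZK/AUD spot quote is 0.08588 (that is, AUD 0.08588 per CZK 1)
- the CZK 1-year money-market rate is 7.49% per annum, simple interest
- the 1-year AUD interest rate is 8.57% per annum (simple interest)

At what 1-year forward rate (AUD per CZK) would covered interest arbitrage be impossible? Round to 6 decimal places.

0.086743

T = 1 year.
Growth of 1 AUD over T: 1 + 0.0857×1 = 1.085700.
CZK growth factor: 1 + 0.0749×1 = 1.074900.
Forward (AUD per CZK) = 0.08588 × 1.085700 / 1.074900 = 0.08674287.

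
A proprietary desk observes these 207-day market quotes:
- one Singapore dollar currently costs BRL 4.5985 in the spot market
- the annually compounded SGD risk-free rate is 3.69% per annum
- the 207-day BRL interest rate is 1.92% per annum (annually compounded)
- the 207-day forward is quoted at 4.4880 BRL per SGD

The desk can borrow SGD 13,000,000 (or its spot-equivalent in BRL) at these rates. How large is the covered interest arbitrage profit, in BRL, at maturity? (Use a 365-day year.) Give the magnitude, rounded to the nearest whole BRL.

T = 207/365 years.
Keep in SGD, deliver into the forward: 13,000,000·1.0207625966·4.4880 = BRL 59,555,372.94.
Swap to BRL now, deposit: 13,000,000·4.5985·1.0108439278 = BRL 60,428,755.43.
The quoted forward undervalues SGD, so borrow SGD, convert to BRL at spot, deposit the BRL at 1.92%, and buy SGD forward at 4.4880 to cover the loan.
The gap between the two covered legs is BRL 873,382.

BRL 873,382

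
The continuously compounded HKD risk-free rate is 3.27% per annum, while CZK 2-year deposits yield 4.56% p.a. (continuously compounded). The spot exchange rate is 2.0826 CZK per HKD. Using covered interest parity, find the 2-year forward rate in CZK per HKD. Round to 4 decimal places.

2.1370

T = 2 years.
CZK growth factor: e^(0.0456×2) = 1.0954881.
HKD growth factor: e^(0.0327×2) = 1.067586.
Forward (CZK per HKD) = 2.0826 × 1.0954881 / 1.067586 = 2.137030.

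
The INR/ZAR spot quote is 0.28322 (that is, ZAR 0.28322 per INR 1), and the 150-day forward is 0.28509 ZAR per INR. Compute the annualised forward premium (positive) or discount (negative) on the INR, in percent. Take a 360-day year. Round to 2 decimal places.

+1.58%

T = 150/360 years.
(F − S)/S = (0.28509 − 0.28322)/0.28322 = 0.0066026.
×(1/T) gives 1.58% p.a.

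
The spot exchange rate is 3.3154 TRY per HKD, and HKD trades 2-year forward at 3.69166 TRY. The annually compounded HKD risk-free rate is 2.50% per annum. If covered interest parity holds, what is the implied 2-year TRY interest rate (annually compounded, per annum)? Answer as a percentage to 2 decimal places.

T = 2 years.
F/S = 3.69166/3.3154 = 1.1134886 = (growth of TRY) / (growth of HKD).
The HKD side grows by (1 + 0.0250)^2 = 1.050625.
That pins the TRY growth at 1.169859.
r = 1.169859^(1/2) − 1 = 0.081600 → 8.16%.

8.16%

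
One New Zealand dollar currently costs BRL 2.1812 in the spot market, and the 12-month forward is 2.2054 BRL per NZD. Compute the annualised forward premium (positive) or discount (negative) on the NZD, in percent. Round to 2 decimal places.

+1.11%

T = 1 year.
NZD trades forward at +1.10948% vs spot over the period.
×(1/T) gives 1.11% p.a.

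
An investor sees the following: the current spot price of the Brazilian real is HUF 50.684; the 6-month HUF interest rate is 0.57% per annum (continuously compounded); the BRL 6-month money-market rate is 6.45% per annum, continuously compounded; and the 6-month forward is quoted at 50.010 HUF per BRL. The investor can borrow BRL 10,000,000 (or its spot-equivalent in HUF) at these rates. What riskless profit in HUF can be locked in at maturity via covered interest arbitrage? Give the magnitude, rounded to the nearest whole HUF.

T = 6/12 years.
Invest the BRL and cover forward: 10,000,000 × 1.03277566695 × 50.010 = HUF 516,491,111.04.
Convert at spot and invest in HUF: 10,000,000 × 50.684 × 1.00285406511 = HUF 508,286,554.36.
The quoted forward overvalues BRL, so borrow HUF, buy BRL at spot, deposit the BRL at 6.45%, and sell the proceeds forward at 50.010.
Arbitrage profit = |516,491,111.04 − 508,286,554.36| = HUF 8,204,557.

HUF 8,204,557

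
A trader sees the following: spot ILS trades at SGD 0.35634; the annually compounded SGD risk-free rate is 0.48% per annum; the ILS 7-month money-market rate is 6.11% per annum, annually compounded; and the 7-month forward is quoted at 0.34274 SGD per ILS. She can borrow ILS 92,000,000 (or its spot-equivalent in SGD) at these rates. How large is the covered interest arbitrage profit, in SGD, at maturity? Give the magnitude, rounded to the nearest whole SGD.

SGD 232,953

T = 7/12 years.
Keep in ILS, deliver into the forward: 92,000,000·1.0352006042·0.34274 = SGD 32,642,028.27.
Swap to SGD now, deposit: 92,000,000·0.35634·1.0027972063 = SGD 32,874,981.60.
The quoted forward undervalues ILS, so borrow ILS, convert to SGD at spot, deposit the SGD at 0.48%, and buy ILS forward at 0.34274 to cover the loan.
Profit = 32,874,981.60 − 32,642,028.27 = SGD 232,953.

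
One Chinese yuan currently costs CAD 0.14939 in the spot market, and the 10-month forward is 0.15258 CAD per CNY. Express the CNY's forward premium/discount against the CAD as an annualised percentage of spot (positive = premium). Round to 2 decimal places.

+2.56%

T = 10/12 years.
(F − S)/S = (0.15258 − 0.14939)/0.14939 = 0.0213535.
Per annum: 0.0213535 / (10/12) = 0.025624 = 2.56%.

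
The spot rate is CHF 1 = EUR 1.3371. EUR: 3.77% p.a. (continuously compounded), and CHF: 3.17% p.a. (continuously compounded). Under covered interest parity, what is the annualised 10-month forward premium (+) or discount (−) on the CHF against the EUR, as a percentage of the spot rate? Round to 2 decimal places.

T = 10/12 years.
No-arbitrage forward: 1.3371 × 1.0319154 / 1.0267687 = 1.3438022 EUR/CHF.
Annualised premium = (F − S)/S × (1/T) = (1.3438022 − 1.3371)/1.3371 ÷ (10/12) = 0.60%.

+0.60%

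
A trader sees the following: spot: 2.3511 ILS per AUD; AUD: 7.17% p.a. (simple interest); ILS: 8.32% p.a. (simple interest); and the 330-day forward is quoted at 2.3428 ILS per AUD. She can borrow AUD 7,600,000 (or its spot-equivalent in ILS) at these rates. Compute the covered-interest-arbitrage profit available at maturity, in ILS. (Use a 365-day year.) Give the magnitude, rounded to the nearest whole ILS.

ILS 252,951

T = 330/365 years.
Route A — deposit AUD, sell forward: 7,600,000 × 1.0648246575 × 2.3428 = ILS 18,959,501.18.
Route B — convert at spot, deposit ILS: 7,600,000 × 2.3511 × 1.0752219178 = ILS 19,212,452.31.
The quoted forward undervalues AUD, so borrow AUD, convert to ILS at spot, deposit the ILS at 8.32%, and buy AUD forward at 2.3428 to cover the loan.
Profit = 19,212,452.31 − 18,959,501.18 = ILS 252,951.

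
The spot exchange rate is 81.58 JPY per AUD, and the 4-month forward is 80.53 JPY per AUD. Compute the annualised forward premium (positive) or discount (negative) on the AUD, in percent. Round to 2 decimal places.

-3.86%

T = 4/12 years.
Period premium: (80.53 − 81.58)/81.58 = -0.0128708.
×(1/T) gives -3.86% p.a.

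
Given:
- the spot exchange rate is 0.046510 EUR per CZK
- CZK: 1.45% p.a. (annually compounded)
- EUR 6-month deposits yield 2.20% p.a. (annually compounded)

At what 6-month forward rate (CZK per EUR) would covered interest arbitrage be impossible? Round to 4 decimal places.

T = 6/12 years.
EUR growth factor: (1 + 0.0220)^(6/12) = 1.01094016.
CZK accumulates by (1 + 0.0145)^(6/12) = 1.00722391.
CIP: F = S · (grow EUR)/(grow CZK) = 0.04651 × 1.01094016/1.00722391 = 0.046681603 EUR per CZK.
Quoted the other way: 1/0.046681603 = 21.4217 CZK per EUR.

21.4217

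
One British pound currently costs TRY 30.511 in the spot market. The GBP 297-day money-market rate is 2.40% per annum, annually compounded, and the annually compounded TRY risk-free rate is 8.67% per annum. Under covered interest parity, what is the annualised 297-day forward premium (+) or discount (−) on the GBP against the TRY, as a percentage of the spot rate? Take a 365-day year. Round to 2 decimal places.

+6.09%

T = 297/365 years.
F = S · g_TRY/g_GBP = 30.511 × 1.0699966/1.0194855 = 32.022688.
(F − S)/S ÷ T = (32.022688 − 30.511)/30.511/(297/365) = 0.060889 → 6.09%.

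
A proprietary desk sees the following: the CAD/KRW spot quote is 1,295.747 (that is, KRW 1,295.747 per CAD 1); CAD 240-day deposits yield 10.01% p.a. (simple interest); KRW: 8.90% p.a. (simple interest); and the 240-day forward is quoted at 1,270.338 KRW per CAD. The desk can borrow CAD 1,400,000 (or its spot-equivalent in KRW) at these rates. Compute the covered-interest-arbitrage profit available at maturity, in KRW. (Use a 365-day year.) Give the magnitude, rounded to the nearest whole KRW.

KRW 24,673,910

T = 240/365 years.
Invest the CAD and cover forward: 1,400,000 × 1.065819178082 × 1270.338 = KRW 1,895,530,844.26.
Convert at spot and invest in KRW: 1,400,000 × 1295.747 × 1.058520547945 = KRW 1,920,204,754.21.
The quoted forward undervalues CAD, so borrow CAD, convert to KRW at spot, deposit the KRW at 8.90%, and buy CAD forward at 1,270.338 to cover the loan.
Profit = 1,920,204,754.21 − 1,895,530,844.26 = KRW 24,673,910.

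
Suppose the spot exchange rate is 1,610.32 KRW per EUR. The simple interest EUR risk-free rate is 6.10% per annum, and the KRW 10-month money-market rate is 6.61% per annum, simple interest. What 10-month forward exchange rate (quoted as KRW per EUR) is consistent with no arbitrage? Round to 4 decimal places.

1616.8328

T = 10/12 years.
Growth of 1 KRW over T: 1 + 0.0661×10/12 = 1.0550833333.
EUR growth factor: 1 + 0.0610×10/12 = 1.0508333333.
CIP: F = S · (grow KRW)/(grow EUR) = 1610.32 × 1.0550833333/1.0508333333 = 1616.832793 KRW per EUR.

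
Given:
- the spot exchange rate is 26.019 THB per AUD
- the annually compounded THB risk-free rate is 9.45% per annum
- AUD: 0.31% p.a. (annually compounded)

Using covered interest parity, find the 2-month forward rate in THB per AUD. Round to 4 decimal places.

26.3999

T = 2/12 years.
Growth of 1 THB over T: (1 + 0.0945)^(2/12) = 1.01516342.
AUD accumulates by (1 + 0.0031)^(2/12) = 1.000516.
Forward (THB per AUD) = 26.019 × 1.01516342 / 1.000516 = 26.399915.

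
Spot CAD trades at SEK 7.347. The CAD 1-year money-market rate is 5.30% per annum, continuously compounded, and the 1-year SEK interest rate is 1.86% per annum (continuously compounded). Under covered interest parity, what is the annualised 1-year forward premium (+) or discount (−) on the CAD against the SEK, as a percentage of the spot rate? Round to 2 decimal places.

-3.38%

T = 1 year.
No-arbitrage forward: 7.347 × 1.0187741 / 1.0544296 = 7.098561 SEK/CAD.
(F − S)/S ÷ T = (7.098561 − 7.347)/7.347/1 = -0.033815 → -3.38%.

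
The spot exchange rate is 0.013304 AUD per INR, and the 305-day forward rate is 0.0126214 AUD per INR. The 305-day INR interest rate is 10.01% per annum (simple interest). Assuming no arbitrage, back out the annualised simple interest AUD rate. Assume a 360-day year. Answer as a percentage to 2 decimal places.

3.44%

T = 305/360 years.
CIP gives F = S · g_AUD/g_INR, so g_AUD/g_INR = 0.0126214/0.013304 = 0.9486921.
INR growth factor: 1 + 0.1001×305/360 = 1.0848069.
So the AUD growth factor = 1.0291477.
(1.0291477 − 1)/T = 0.034404, i.e. 3.44%.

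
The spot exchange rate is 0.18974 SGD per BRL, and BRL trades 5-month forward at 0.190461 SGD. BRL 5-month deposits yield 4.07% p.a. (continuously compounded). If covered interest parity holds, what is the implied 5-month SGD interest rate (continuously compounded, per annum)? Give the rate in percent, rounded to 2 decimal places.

T = 5/12 years.
F/S = 0.190461/0.18974 = 1.0037999 = (growth of SGD) / (growth of BRL).
BRL growth factor: e^(0.0407×5/12) = 1.0171029.
That pins the SGD growth at 1.0209678.
r = ln(1.0209678)/(5/12) = 0.049802 → 4.98%.

4.98%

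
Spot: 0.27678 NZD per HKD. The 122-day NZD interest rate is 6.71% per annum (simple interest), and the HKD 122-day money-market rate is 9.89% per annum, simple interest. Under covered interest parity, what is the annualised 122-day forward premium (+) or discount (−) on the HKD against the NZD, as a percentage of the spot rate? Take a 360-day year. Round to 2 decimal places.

-3.08%

T = 122/360 years.
F = S · g_NZD/g_HKD = 0.27678 × 1.0227394/1.0335161 = 0.27389395.
(F − S)/S ÷ T = (0.27389395 − 0.27678)/0.27678/(122/360) = -0.030769 → -3.08%.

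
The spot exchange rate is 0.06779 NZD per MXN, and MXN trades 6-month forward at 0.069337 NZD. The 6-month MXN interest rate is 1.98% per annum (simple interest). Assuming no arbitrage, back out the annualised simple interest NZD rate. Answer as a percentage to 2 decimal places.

T = 6/12 years.
By CIP, F/S equals the NZD-to-MXN growth ratio: 0.069337/0.06779 = 1.0228205.
The MXN side grows by 1 + 0.0198×6/12 = 1.009900.
So the NZD growth factor = 1.0329464.
(1.0329464 − 1)/T = 0.065893, i.e. 6.59%.

6.59%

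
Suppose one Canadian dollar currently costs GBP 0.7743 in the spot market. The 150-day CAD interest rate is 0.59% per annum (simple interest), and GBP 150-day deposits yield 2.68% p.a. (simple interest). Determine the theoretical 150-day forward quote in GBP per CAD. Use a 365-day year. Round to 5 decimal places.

0.78093

T = 150/365 years.
Growth of 1 GBP over T: 1 + 0.0268×150/365 = 1.0110137.
CAD accumulates by 1 + 0.0059×150/365 = 1.0024247.
CIP: F = S · (grow GBP)/(grow CAD) = 0.7743 × 1.0110137/1.0024247 = 0.7809344 GBP per CAD.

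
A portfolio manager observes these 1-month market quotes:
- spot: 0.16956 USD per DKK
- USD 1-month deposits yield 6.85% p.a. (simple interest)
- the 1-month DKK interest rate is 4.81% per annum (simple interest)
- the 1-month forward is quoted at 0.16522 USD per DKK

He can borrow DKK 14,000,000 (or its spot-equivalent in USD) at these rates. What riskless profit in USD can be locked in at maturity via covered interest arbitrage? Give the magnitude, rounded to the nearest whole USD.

T = 1/12 years.
Keep in DKK, deliver into the forward: 14,000,000·1.004008333·0.16522 = USD 2,322,351.59.
Swap to USD now, deposit: 14,000,000·0.16956·1.005708333 = USD 2,387,390.67.
The quoted forward undervalues DKK, so borrow DKK, convert to USD at spot, deposit the USD at 6.85%, and buy DKK forward at 0.16522 to cover the loan.
Arbitrage profit = |2,322,351.59 − 2,387,390.67| = USD 65,039.

USD 65,039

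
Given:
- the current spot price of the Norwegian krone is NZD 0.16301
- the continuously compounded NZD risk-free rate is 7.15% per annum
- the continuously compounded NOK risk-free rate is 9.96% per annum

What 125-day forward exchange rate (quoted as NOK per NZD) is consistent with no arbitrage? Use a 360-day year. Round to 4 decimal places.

6.1947

T = 125/360 years.
NZD growth factor: e^(0.0715×125/360) = 1.0251371.
NOK growth factor: e^(0.0996×125/360) = 1.0351883.
CIP: F = S · (grow NZD)/(grow NOK) = 0.16301 × 1.0251371/1.0351883 = 0.1614272 NZD per NOK.
Quoted the other way: 1/0.1614272 = 6.1947 NOK per NZD.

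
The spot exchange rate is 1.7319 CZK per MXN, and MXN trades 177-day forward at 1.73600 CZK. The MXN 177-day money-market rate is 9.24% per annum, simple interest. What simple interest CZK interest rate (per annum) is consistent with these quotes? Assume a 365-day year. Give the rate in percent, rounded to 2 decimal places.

T = 177/365 years.
By CIP, F/S equals the CZK-to-MXN growth ratio: 1.736/1.7319 = 1.0023673.
The MXN side grows by 1 + 0.0924×177/365 = 1.0448077.
So the CZK growth factor = 1.0472811.
r = (1.0472811 − 1)/(177/365) = 0.097501 → 9.75%.

9.75%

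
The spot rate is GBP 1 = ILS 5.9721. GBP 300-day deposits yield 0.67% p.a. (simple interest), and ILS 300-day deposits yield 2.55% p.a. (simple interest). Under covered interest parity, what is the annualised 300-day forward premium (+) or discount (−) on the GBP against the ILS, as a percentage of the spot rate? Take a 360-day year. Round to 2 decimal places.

+1.87%

T = 300/360 years.
F = S · g_ILS/g_GBP = 5.9721 × 1.021250/1.0055833 = 6.0651436.
Annualised premium = (F − S)/S × (1/T) = (6.0651436 − 5.9721)/5.9721 ÷ (300/360) = 1.87%.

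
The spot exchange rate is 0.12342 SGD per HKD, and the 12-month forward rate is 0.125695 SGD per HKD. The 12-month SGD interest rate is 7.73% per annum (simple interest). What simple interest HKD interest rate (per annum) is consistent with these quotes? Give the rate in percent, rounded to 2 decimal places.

5.78%

T = 1 year.
By CIP, F/S equals the SGD-to-HKD growth ratio: 0.125695/0.12342 = 1.0184330.
SGD growth factor: 1 + 0.0773×1 = 1.077300.
Hence g_HKD = 1.0578015.
(1.0578015 − 1)/T = 0.057802, i.e. 5.78%.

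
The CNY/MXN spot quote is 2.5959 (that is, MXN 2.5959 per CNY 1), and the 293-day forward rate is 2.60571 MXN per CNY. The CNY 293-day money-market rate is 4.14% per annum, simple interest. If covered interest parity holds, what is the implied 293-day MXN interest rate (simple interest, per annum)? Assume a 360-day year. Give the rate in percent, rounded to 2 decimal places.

4.62%

T = 293/360 years.
F/S = 2.60571/2.5959 = 1.0037790 = (growth of MXN) / (growth of CNY).
CNY growth factor: 1 + 0.0414×293/360 = 1.033695.
That pins the MXN growth at 1.0376013.
(1.0376013 − 1)/T = 0.046200, i.e. 4.62%.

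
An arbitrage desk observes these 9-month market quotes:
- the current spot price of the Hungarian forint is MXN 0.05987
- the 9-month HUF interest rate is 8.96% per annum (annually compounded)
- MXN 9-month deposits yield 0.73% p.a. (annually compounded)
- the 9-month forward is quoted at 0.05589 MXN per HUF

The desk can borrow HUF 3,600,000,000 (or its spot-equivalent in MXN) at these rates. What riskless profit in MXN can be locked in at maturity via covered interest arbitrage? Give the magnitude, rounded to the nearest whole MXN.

T = 9/12 years.
Invest the HUF and cover forward: 3,600,000,000 × 1.06647411996 × 0.05589 = MXN 214,578,858.83.
Convert at spot and invest in MXN: 3,600,000,000 × 0.05987 × 1.0054700192 = MXN 216,710,964.18.
The quoted forward undervalues HUF, so borrow HUF, convert to MXN at spot, deposit the MXN at 0.73%, and buy HUF forward at 0.05589 to cover the loan.
The gap between the two covered legs is MXN 2,132,105.

MXN 2,132,105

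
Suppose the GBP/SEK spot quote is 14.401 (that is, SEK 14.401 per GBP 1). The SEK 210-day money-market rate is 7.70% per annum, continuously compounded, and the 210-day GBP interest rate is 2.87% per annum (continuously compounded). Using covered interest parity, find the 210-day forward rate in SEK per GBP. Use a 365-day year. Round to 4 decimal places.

14.8068

T = 210/365 years.
SEK accumulates by e^(0.0770×210/365) = 1.04529733.
GBP accumulates by e^(0.0287×210/365) = 1.01664941.
So F = 14.401 × 1.04529733 / 1.01664941 = 14.806802 (SEK/GBP).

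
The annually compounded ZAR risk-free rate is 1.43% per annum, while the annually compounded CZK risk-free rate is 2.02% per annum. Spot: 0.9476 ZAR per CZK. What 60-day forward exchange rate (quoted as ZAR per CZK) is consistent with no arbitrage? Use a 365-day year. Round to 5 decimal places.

T = 60/365 years.
ZAR accumulates by (1 + 0.0143)^(60/365) = 1.0023368.
Growth of 1 CZK over T: (1 + 0.0202)^(60/365) = 1.0032929.
Forward (ZAR per CZK) = 0.9476 × 1.0023368 / 1.0032929 = 0.9466970.

0.94670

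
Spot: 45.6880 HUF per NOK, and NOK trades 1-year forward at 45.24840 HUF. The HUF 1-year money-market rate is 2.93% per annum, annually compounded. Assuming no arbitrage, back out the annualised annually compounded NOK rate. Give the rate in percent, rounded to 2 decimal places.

3.93%

T = 1 year.
By CIP, F/S equals the HUF-to-NOK growth ratio: 45.2484/45.688 = 0.9903782.
HUF growth factor: (1 + 0.0293)^1 = 1.029300.
That pins the NOK growth at 1.0392999.
Annualise: 1.0392999^(1/1) − 1 = 0.039300 = 3.93%.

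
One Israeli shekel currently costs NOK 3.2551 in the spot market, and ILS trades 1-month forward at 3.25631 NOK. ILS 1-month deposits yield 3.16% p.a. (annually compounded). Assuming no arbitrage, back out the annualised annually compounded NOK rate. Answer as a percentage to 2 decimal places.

T = 1/12 years.
CIP gives F = S · g_NOK/g_ILS, so g_NOK/g_ILS = 3.25631/3.2551 = 1.0003717.
ILS growth factor: (1 + 0.0316)^(1/12) = 1.0025959.
Hence g_NOK = 1.0029686.
Annualise: 1.0029686^(12/1) − 1 = 0.036211 = 3.62%.

3.62%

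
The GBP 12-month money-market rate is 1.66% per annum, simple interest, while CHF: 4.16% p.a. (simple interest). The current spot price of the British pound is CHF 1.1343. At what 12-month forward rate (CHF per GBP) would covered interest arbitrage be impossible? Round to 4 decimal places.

1.1622

T = 1 year.
CHF accumulates by 1 + 0.0416×1 = 1.041600.
Growth of 1 GBP over T: 1 + 0.0166×1 = 1.016600.
Forward (CHF per GBP) = 1.1343 × 1.041600 / 1.016600 = 1.162194.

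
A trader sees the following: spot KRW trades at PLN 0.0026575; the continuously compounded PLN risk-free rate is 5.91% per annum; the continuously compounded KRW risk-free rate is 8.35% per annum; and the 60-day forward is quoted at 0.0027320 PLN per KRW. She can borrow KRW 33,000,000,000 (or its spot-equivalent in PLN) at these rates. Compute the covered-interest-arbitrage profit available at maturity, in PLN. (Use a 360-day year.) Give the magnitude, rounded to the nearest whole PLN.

PLN 2,853,853

T = 60/360 years.
Route A — deposit KRW, sell forward: 33,000,000,000 × 1.0140139543 × 0.0027320 = PLN 91,419,442.06.
Route B — convert at spot, deposit PLN: 33,000,000,000 × 0.0026575 × 1.0098986709 = PLN 88,565,588.69.
The quoted forward overvalues KRW, so borrow PLN, buy KRW at spot, deposit the KRW at 8.35%, and sell the proceeds forward at 0.0027320.
Arbitrage profit = |91,419,442.06 − 88,565,588.69| = PLN 2,853,853.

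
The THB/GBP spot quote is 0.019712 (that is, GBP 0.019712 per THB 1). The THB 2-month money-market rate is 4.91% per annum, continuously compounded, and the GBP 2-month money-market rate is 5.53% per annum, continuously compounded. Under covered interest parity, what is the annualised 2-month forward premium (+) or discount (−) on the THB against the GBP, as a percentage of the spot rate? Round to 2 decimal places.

T = 2/12 years.
No-arbitrage forward: 0.019712 × 1.0092593 / 1.0082169 = 0.019732380 GBP/THB.
Annualised premium = (F − S)/S × (1/T) = (0.019732380 − 0.019712)/0.019712 ÷ (2/12) = 0.62%.

+0.62%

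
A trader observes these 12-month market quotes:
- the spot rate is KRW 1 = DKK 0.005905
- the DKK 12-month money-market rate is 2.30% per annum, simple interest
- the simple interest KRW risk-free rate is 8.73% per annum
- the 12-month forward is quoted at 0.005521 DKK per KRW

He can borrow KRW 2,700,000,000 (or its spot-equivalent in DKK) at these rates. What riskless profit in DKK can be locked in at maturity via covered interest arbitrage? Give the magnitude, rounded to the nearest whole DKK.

DKK 102,146

T = 1 year.
Invest the KRW and cover forward: 2,700,000,000 × 1.087300 × 0.005521 = DKK 16,208,054.91.
Convert at spot and invest in DKK: 2,700,000,000 × 0.005905 × 1.023000 = DKK 16,310,200.50.
The quoted forward undervalues KRW, so borrow KRW, convert to DKK at spot, deposit the DKK at 2.30%, and buy KRW forward at 0.005521 to cover the loan.
Profit = 16,310,200.50 − 16,208,054.91 = DKK 102,146.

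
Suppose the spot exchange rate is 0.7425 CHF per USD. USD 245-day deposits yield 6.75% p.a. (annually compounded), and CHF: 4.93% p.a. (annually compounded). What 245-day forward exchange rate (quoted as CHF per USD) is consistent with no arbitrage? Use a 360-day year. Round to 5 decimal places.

T = 245/360 years.
CHF accumulates by (1 + 0.0493)^(245/360) = 1.0332928.
USD growth factor: (1 + 0.0675)^(245/360) = 1.0454564.
So F = 0.7425 × 1.0332928 / 1.0454564 = 0.7338612 (CHF/USD).

0.73386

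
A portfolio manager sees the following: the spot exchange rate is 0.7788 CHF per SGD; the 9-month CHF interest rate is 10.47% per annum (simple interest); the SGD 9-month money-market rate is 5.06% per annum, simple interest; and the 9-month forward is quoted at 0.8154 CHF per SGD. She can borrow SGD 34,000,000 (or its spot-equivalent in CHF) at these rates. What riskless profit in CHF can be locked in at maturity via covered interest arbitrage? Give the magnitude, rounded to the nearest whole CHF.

CHF 217,231

T = 9/12 years.
Route A — deposit SGD, sell forward: 34,000,000 × 1.037950 × 0.8154 = CHF 28,775,710.62.
Route B — convert at spot, deposit CHF: 34,000,000 × 0.7788 × 1.078525 = CHF 28,558,479.18.
The quoted forward overvalues SGD, so borrow CHF, buy SGD at spot, deposit the SGD at 5.06%, and sell the proceeds forward at 0.8154.
Arbitrage profit = |28,775,710.62 − 28,558,479.18| = CHF 217,231.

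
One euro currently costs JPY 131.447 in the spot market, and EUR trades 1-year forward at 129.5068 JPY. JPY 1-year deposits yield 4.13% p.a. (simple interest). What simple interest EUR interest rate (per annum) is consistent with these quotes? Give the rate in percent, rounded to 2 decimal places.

T = 1 year.
CIP gives F = S · g_JPY/g_EUR, so g_JPY/g_EUR = 129.5068/131.447 = 0.9852397.
The JPY side grows by 1 + 0.0413×1 = 1.041300.
That pins the EUR growth at 1.0569002.
(1.0569002 − 1)/T = 0.056900, i.e. 5.69%.

5.69%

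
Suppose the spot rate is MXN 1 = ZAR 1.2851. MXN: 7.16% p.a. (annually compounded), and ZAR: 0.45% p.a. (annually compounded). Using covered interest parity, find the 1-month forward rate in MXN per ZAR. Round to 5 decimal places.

T = 1/12 years.
ZAR accumulates by (1 + 0.0045)^(1/12) = 1.0003742.
Growth of 1 MXN over T: (1 + 0.0716)^(1/12) = 1.0057794.
So F = 1.2851 × 1.0003742 / 1.0057794 = 1.278194 (ZAR/MXN).
Invert for MXN per ZAR: 1 / 1.278194 = 0.78235.

0.78235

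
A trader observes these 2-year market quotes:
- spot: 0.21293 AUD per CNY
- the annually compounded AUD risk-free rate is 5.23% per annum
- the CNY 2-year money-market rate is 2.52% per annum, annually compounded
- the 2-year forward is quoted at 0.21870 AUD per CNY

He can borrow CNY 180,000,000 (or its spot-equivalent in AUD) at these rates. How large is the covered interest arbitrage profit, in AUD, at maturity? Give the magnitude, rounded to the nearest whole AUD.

T = 2 years.
Keep in CNY, deliver into the forward: 180,000,000·1.05103504·0.21870 = AUD 41,375,045.38.
Swap to AUD now, deposit: 180,000,000·0.21293·1.10733529 = AUD 42,441,282.59.
The quoted forward undervalues CNY, so borrow CNY, convert to AUD at spot, deposit the AUD at 5.23%, and buy CNY forward at 0.21870 to cover the loan.
Profit = 42,441,282.59 − 41,375,045.38 = AUD 1,066,237.

AUD 1,066,237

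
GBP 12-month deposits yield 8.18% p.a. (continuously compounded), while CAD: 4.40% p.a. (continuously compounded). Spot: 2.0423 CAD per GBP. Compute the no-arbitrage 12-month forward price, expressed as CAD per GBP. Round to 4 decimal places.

1.9665

T = 1 year.
Growth of 1 CAD over T: e^(0.0440×1) = 1.0449824.
GBP growth factor: e^(0.0818×1) = 1.0852387.
Forward (CAD per GBP) = 2.0423 × 1.0449824 / 1.0852387 = 1.966542.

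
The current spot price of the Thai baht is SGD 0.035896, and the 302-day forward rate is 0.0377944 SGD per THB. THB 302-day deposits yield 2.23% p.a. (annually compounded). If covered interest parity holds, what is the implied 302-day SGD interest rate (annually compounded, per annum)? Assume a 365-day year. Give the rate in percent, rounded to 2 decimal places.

8.80%

T = 302/365 years.
By CIP, F/S equals the SGD-to-THB growth ratio: 0.0377944/0.035896 = 1.0528861.
The THB side grows by (1 + 0.0223)^(302/365) = 1.0184158.
That pins the SGD growth at 1.0722758.
Annualise: 1.0722758^(365/302) − 1 = 0.088000 = 8.80%.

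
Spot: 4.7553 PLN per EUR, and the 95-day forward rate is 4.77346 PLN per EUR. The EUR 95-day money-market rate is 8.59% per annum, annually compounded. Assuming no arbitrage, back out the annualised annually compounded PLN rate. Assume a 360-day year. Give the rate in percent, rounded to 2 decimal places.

10.17%

T = 95/360 years.
By CIP, F/S equals the PLN-to-EUR growth ratio: 4.77346/4.7553 = 1.0038189.
EUR growth factor: (1 + 0.0859)^(95/360) = 1.021985.
That pins the PLN growth at 1.0258879.
r = 1.0258879^(360/95) − 1 = 0.101699 → 10.17%.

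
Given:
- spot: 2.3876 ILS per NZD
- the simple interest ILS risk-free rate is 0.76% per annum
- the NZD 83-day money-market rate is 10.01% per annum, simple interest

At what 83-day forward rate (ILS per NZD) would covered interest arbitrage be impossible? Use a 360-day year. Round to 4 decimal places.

T = 83/360 years.
ILS accumulates by 1 + 0.0076×83/360 = 1.0017522.
NZD growth factor: 1 + 0.1001×83/360 = 1.0230786.
Forward (ILS per NZD) = 2.3876 × 1.0017522 / 1.0230786 = 2.337830.

2.3378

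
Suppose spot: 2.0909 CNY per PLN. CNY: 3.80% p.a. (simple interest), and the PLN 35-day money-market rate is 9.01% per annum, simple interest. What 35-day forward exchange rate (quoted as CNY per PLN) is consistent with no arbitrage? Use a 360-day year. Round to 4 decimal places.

T = 35/360 years.
CNY accumulates by 1 + 0.0380×35/360 = 1.0036944.
Growth of 1 PLN over T: 1 + 0.0901×35/360 = 1.0087597.
CIP: F = S · (grow CNY)/(grow PLN) = 2.0909 × 1.0036944/1.0087597 = 2.080401 CNY per PLN.

2.0804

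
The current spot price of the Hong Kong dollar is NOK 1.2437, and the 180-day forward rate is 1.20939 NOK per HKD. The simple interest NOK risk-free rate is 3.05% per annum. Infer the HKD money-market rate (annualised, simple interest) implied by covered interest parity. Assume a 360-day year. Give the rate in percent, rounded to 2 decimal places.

T = 180/360 years.
CIP gives F = S · g_NOK/g_HKD, so g_NOK/g_HKD = 1.20939/1.2437 = 0.9724130.
NOK growth factor: 1 + 0.0305×180/360 = 1.015250.
That pins the HKD growth at 1.0440523.
r = (1.0440523 − 1)/(180/360) = 0.088105 → 8.81%.

8.81%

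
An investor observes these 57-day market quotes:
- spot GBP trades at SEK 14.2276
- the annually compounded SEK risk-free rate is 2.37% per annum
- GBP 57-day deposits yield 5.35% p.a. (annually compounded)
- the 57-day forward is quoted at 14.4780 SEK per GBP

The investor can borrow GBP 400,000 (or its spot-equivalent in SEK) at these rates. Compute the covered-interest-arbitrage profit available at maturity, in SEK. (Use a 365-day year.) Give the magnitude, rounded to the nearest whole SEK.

SEK 126,631

T = 57/365 years.
Keep in GBP, deliver into the forward: 400,000·1.00817218·14.4780 = SEK 5,838,526.73.
Swap to SEK now, deposit: 400,000·14.2276·1.003664617 = SEK 5,711,895.48.
The quoted forward overvalues GBP, so borrow SEK, buy GBP at spot, deposit the GBP at 5.35%, and sell the proceeds forward at 14.4780.
Profit = 5,838,526.73 − 5,711,895.48 = SEK 126,631.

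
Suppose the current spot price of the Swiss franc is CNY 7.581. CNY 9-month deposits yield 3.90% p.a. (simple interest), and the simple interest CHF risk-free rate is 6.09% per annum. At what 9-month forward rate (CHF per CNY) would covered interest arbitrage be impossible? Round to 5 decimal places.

0.13401

T = 9/12 years.
CNY growth factor: 1 + 0.0390×9/12 = 1.029250.
Growth of 1 CHF over T: 1 + 0.0609×9/12 = 1.045675.
CIP: F = S · (grow CNY)/(grow CHF) = 7.581 × 1.029250/1.045675 = 7.461921 CNY per CHF.
Quoted the other way: 1/7.461921 = 0.13401 CHF per CNY.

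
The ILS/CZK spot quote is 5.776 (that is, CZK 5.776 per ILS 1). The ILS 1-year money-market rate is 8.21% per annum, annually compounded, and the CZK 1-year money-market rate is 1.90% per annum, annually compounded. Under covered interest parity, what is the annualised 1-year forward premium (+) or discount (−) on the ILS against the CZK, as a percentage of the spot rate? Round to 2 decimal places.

-5.83%

T = 1 year.
No-arbitrage forward: 5.776 × 1.019000 / 1.082100 = 5.439187 CZK/ILS.
Annualised premium = (F − S)/S × (1/T) = (5.439187 − 5.776)/5.776 ÷ 1 = -5.83%.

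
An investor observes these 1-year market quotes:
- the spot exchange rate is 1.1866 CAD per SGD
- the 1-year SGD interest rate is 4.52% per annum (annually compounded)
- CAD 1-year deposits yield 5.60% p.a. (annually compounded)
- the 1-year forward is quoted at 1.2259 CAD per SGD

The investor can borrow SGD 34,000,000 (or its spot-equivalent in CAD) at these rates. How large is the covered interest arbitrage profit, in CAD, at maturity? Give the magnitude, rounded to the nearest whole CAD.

T = 1 year.
Invest the SGD and cover forward: 34,000,000 × 1.045200 × 1.2259 = CAD 43,564,563.12.
Convert at spot and invest in CAD: 34,000,000 × 1.1866 × 1.056000 = CAD 42,603,686.40.
The quoted forward overvalues SGD, so borrow CAD, buy SGD at spot, deposit the SGD at 4.52%, and sell the proceeds forward at 1.2259.
Profit = 43,564,563.12 − 42,603,686.40 = CAD 960,877.

CAD 960,877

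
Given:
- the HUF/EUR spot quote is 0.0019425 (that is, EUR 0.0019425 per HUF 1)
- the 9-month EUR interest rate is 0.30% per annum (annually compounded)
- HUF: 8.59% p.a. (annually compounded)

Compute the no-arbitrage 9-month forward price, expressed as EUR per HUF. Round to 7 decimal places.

T = 9/12 years.
Growth of 1 EUR over T: (1 + 0.0030)^(9/12) = 1.0022492.
HUF accumulates by (1 + 0.0859)^(9/12) = 1.0637569.
So F = 0.0019425 × 1.0022492 / 1.0637569 = 0.001830182 (EUR/HUF).

0.0018302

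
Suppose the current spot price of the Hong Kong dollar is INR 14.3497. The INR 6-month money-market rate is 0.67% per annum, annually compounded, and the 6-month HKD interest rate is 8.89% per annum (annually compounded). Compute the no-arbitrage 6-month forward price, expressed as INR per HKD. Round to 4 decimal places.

T = 6/12 years.
Growth of 1 INR over T: (1 + 0.0067)^(6/12) = 1.00334441.
HKD growth factor: (1 + 0.0889)^(6/12) = 1.04350371.
So F = 14.3497 × 1.00334441 / 1.04350371 = 13.797451 (INR/HKD).

13.7975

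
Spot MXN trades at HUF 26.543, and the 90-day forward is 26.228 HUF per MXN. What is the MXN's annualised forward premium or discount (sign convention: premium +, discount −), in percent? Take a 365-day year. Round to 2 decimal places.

-4.81%

T = 90/365 years.
(F − S)/S = (26.228 − 26.543)/26.543 = -0.0118675.
Per annum: -0.0118675 / (90/365) = -0.048129 = -4.81%.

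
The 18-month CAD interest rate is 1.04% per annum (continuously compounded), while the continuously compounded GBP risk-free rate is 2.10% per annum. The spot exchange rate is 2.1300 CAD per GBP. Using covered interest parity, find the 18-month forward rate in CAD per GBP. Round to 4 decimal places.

T = 18/12 years.
CAD accumulates by e^(0.0104×18/12) = 1.0157223.
GBP growth factor: e^(0.0210×18/12) = 1.0320014.
CIP: F = S · (grow CAD)/(grow GBP) = 2.13 × 1.0157223/1.0320014 = 2.096401 CAD per GBP.

2.0964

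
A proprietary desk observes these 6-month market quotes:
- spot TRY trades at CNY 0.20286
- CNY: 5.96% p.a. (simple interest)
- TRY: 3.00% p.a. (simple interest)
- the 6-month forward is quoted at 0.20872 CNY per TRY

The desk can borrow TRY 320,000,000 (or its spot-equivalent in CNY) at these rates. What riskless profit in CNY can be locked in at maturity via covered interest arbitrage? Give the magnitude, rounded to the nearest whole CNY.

CNY 942,583

T = 6/12 years.
Route A — deposit TRY, sell forward: 320,000,000 × 1.015000 × 0.20872 = CNY 67,792,256.00.
Route B — convert at spot, deposit CNY: 320,000,000 × 0.20286 × 1.029800 = CNY 66,849,672.96.
The quoted forward overvalues TRY, so borrow CNY, buy TRY at spot, deposit the TRY at 3.00%, and sell the proceeds forward at 0.20872.
Profit = 67,792,256.00 − 66,849,672.96 = CNY 942,583.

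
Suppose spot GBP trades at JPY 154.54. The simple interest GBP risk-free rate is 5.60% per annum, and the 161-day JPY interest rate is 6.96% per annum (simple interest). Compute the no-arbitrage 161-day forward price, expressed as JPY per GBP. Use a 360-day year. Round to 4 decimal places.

155.4570

T = 161/360 years.
Growth of 1 JPY over T: 1 + 0.0696×161/360 = 1.031126667.
GBP growth factor: 1 + 0.0560×161/360 = 1.025044444.
CIP: F = S · (grow JPY)/(grow GBP) = 154.54 × 1.031126667/1.025044444 = 155.456981 JPY per GBP.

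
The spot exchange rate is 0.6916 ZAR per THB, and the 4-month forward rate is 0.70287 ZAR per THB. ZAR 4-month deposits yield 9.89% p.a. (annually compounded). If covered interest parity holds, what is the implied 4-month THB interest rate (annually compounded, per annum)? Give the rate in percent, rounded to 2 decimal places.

T = 4/12 years.
CIP gives F = S · g_ZAR/g_THB, so g_ZAR/g_THB = 0.70287/0.6916 = 1.0162955.
ZAR growth factor: (1 + 0.0989)^(4/12) = 1.0319359.
Hence g_THB = 1.0153896.
Annualise: 1.0153896^(12/4) − 1 = 0.046883 = 4.69%.

4.69%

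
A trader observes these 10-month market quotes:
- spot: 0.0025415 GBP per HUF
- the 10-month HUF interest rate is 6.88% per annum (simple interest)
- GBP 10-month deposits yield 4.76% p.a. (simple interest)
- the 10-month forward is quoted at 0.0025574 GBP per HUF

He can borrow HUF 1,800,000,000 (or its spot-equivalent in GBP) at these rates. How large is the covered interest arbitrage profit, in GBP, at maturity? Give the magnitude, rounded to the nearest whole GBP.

T = 10/12 years.
Route A — deposit HUF, sell forward: 1,800,000,000 × 1.057333333 × 0.0025574 = GBP 4,867,243.68.
Route B — convert at spot, deposit GBP: 1,800,000,000 × 0.0025415 × 1.039666667 = GBP 4,756,163.10.
The quoted forward overvalues HUF, so borrow GBP, buy HUF at spot, deposit the HUF at 6.88%, and sell the proceeds forward at 0.0025574.
The gap between the two covered legs is GBP 111,081.

GBP 111,081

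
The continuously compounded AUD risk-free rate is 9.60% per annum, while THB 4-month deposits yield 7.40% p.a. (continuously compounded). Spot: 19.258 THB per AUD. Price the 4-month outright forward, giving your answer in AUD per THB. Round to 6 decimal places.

0.052309

T = 4/12 years.
THB accumulates by e^(0.0740×4/12) = 1.0249734.
AUD growth factor: e^(0.0960×4/12) = 1.0325175.
Forward (THB per AUD) = 19.258 × 1.0249734 / 1.0325175 = 19.11729.
Quoted the other way: 1/19.11729 = 0.052309 AUD per THB.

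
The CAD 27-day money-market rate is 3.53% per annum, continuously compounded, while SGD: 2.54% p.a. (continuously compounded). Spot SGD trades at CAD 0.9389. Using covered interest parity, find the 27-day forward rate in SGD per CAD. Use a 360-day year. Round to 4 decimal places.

1.0643

T = 27/360 years.
CAD growth factor: e^(0.0353×27/360) = 1.002651.
Growth of 1 SGD over T: e^(0.0254×27/360) = 1.0019068.
Forward (CAD per SGD) = 0.9389 × 1.002651 / 1.0019068 = 0.9395974.
Quoted the other way: 1/0.9395974 = 1.0643 SGD per CAD.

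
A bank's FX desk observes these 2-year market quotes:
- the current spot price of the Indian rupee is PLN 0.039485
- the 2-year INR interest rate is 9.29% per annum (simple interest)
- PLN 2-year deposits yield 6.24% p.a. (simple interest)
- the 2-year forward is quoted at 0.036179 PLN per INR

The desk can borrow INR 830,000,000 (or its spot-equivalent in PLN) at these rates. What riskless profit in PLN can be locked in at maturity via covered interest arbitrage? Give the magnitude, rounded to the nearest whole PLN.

PLN 1,254,686

T = 2 years.
Route A — deposit INR, sell forward: 830,000,000 × 1.185800 × 0.036179 = PLN 35,607,878.31.
Route B — convert at spot, deposit PLN: 830,000,000 × 0.039485 × 1.124800 = PLN 36,862,564.24.
The quoted forward undervalues INR, so borrow INR, convert to PLN at spot, deposit the PLN at 6.24%, and buy INR forward at 0.036179 to cover the loan.
Arbitrage profit = |35,607,878.31 − 36,862,564.24| = PLN 1,254,686.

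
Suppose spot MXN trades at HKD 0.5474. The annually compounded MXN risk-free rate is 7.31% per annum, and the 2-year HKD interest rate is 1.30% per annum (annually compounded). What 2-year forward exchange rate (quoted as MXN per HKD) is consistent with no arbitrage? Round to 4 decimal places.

2.0500

T = 2 years.
HKD accumulates by (1 + 0.0130)^2 = 1.026169.
Growth of 1 MXN over T: (1 + 0.0731)^2 = 1.1515436.
So F = 0.5474 × 1.026169 / 1.1515436 = 0.4878017 (HKD/MXN).
Invert for MXN per HKD: 1 / 0.4878017 = 2.0500.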